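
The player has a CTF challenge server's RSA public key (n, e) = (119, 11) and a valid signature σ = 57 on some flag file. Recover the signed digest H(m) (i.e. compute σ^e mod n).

22

σ^2 ≡ 57^2 = 3249 ≡ 36
σ^4 ≡ 36^2 = 1296 ≡ 106
σ^8 ≡ 106^2 = 11236 ≡ 50
11 = 8 + 2 + 1, so σ^11 ≡ 50·36·57 ≡ 22 (mod 119)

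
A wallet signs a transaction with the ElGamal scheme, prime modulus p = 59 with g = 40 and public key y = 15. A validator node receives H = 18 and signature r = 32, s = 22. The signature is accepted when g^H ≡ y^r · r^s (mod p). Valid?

Left side g^H mod p:
40^2 = 1600 ≡ 7
40^4 ≡ 7^2 = 49
40^8 ≡ 49^2 = 2401 ≡ 41
40^16 ≡ 41^2 = 1681 ≡ 29
18 = 16 + 2, so 40^18 ≡ 29·7 ≡ 26 (mod 59)
Right side y^r · r^s mod p:
15^2 = 225 ≡ 48
15^4 ≡ 48^2 = 2304 ≡ 3
15^8 ≡ 3^2 = 9
15^16 ≡ 9^2 = 81 ≡ 22
15^32 ≡ 22^2 = 484 ≡ 12
32^2 = 1024 ≡ 21
32^4 ≡ 21^2 = 441 ≡ 28
32^8 ≡ 28^2 = 784 ≡ 17
32^16 ≡ 17^2 = 289 ≡ 53
22 = 16 + 4 + 2, so 32^22 ≡ 53·28·21 ≡ 12 (mod 59)
12·12 = 144 ≡ 26 (mod 59)
26 ≡ 26 (mod 59), so the signature is genuine.

yes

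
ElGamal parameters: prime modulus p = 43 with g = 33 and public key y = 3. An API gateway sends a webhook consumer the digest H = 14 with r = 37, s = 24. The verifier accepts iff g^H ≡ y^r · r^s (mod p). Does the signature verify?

does not verify

Left side g^H mod p:
33^2 = 1089 ≡ 14
33^4 ≡ 14^2 = 196 ≡ 24
33^8 ≡ 24^2 = 576 ≡ 17
14 = 8 + 4 + 2, so 33^14 ≡ 17·24·14 ≡ 36 (mod 43)
Right side y^r · r^s mod p:
3^2 = 9
3^4 ≡ 9^2 = 81 ≡ 38
3^8 ≡ 38^2 = 1444 ≡ 25
3^16 ≡ 25^2 = 625 ≡ 23
3^32 ≡ 23^2 = 529 ≡ 13
37 = 32 + 4 + 1, so 3^37 ≡ 13·38·3 ≡ 20 (mod 43)
37^2 = 1369 ≡ 36
37^4 ≡ 36^2 = 1296 ≡ 6
37^8 ≡ 6^2 = 36
37^16 ≡ 36^2 = 1296 ≡ 6
24 = 16 + 8, so 37^24 ≡ 6·36 ≡ 1 (mod 43)
20·1 = 20 ≡ 20 (mod 43)
36 ≠ 20, so verification fails.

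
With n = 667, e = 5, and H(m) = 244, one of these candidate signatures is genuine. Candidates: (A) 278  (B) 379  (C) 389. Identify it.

C

Candidate A: Squares mod 667: 278^1≡278, 278^2≡579, 278^4≡407; 5 = 4 + 1, so 278^5 ≡ 407·278 ≡ 423 (mod 667)
Candidate B: Squares mod 667: 379^1≡379, 379^2≡236, 379^4≡335; 5 = 4 + 1, so 379^5 ≡ 335·379 ≡ 235 (mod 667)
Candidate C: Squares mod 667: 389^1≡389, 389^2≡579, 389^4≡407; 5 = 4 + 1, so 389^5 ≡ 407·389 ≡ 244 (mod 667)
  → matches H(m) = 244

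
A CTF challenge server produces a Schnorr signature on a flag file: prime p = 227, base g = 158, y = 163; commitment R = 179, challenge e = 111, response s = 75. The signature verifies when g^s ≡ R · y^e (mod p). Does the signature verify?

does not verify

g^s mod p:
158^2 = 24964 ≡ 221
158^4 ≡ 221^2 = 48841 ≡ 36
158^8 ≡ 36^2 = 1296 ≡ 161
158^16 ≡ 161^2 = 25921 ≡ 43
158^32 ≡ 43^2 = 1849 ≡ 33
158^64 ≡ 33^2 = 1089 ≡ 181
75 = 64 + 8 + 2 + 1, so 158^75 ≡ 181·161·221·158 ≡ 5 (mod 227)
R · y^e mod p:
163^2 = 26569 ≡ 10
163^4 ≡ 10^2 = 100
163^8 ≡ 100^2 = 10000 ≡ 12
163^16 ≡ 12^2 = 144
163^32 ≡ 144^2 = 20736 ≡ 79
163^64 ≡ 79^2 = 6241 ≡ 112
111 = 64 + 32 + 8 + 4 + 2 + 1, so 163^111 ≡ 112·79·12·100·10·163 ≡ 68 (mod 227)
179·68 = 12172 ≡ 141 (mod 227)
5 ≠ 141; the check fails.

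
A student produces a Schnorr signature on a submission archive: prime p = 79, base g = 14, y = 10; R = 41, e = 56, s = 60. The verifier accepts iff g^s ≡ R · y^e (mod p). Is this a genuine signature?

g^s mod p:
14^2 = 196 ≡ 38
14^4 ≡ 38^2 = 1444 ≡ 22
14^8 ≡ 22^2 = 484 ≡ 10
14^16 ≡ 10^2 = 100 ≡ 21
14^32 ≡ 21^2 = 441 ≡ 46
60 = 32 + 16 + 8 + 4, so 14^60 ≡ 46·21·10·22 ≡ 10 (mod 79)
R · y^e mod p:
10^2 = 100 ≡ 21
10^4 ≡ 21^2 = 441 ≡ 46
10^8 ≡ 46^2 = 2116 ≡ 62
10^16 ≡ 62^2 = 3844 ≡ 52
10^32 ≡ 52^2 = 2704 ≡ 18
56 = 32 + 16 + 8, so 10^56 ≡ 18·52·62 ≡ 46 (mod 79)
41·46 = 1886 ≡ 69 (mod 79)
10 ≠ 69; the check fails.

forged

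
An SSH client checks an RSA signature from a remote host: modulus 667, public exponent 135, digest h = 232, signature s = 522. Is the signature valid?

s^2 ≡ 522^2 = 272484 ≡ 348
s^4 ≡ 348^2 = 121104 ≡ 377
s^8 ≡ 377^2 = 142129 ≡ 58
s^16 ≡ 58^2 = 3364 ≡ 29
s^32 ≡ 29^2 = 841 ≡ 174
s^64 ≡ 174^2 = 30276 ≡ 261
s^128 ≡ 261^2 = 68121 ≡ 87
135 = 128 + 4 + 2 + 1, so s^135 ≡ 87·377·348·522 ≡ 232 (mod 667)
Since 232 equals the digest 232, verification succeeds.

valid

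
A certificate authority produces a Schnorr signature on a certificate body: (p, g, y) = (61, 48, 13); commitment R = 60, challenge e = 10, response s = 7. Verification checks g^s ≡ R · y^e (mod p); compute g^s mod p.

48^7 mod 61 = 48

48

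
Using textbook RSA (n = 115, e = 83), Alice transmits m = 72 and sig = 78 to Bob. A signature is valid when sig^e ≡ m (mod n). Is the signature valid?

valid

sig^83 mod 115 = 72
72 = m, so the signature checks out.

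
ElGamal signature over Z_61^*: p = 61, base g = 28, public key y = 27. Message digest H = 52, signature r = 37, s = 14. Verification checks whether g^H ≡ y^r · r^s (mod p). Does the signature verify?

Left side g^H mod p:
28^2 = 784 ≡ 52
28^4 ≡ 52^2 = 2704 ≡ 20
28^8 ≡ 20^2 = 400 ≡ 34
28^16 ≡ 34^2 = 1156 ≡ 58
28^32 ≡ 58^2 = 3364 ≡ 9
52 = 32 + 16 + 4, so 28^52 ≡ 9·58·20 ≡ 9 (mod 61)
Right side y^r · r^s mod p:
27^2 = 729 ≡ 58
27^4 ≡ 58^2 = 3364 ≡ 9
27^8 ≡ 9^2 = 81 ≡ 20
27^16 ≡ 20^2 = 400 ≡ 34
27^32 ≡ 34^2 = 1156 ≡ 58
37 = 32 + 4 + 1, so 27^37 ≡ 58·9·27 ≡ 3 (mod 61)
37^2 = 1369 ≡ 27
37^4 ≡ 27^2 = 729 ≡ 58
37^8 ≡ 58^2 = 3364 ≡ 9
14 = 8 + 4 + 2, so 37^14 ≡ 9·58·27 ≡ 3 (mod 61)
3·3 = 9 ≡ 9 (mod 61)
9 ≡ 9 (mod 61), so the signature is genuine.

verifies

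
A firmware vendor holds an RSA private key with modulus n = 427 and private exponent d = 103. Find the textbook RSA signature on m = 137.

m^103 mod 427 = 382

382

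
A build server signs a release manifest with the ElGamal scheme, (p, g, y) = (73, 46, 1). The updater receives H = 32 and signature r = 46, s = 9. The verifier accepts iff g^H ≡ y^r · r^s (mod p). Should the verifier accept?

Left side g^H mod p:
46^2 = 2116 ≡ 72
46^4 ≡ 72^2 = 5184 ≡ 1
46^8 ≡ 1^2 = 1
46^16 ≡ 1^2 = 1
46^32 ≡ 1^2 = 1
Right side y^r · r^s mod p:
1^2 = 1
1^4 ≡ 1^2 = 1
1^8 ≡ 1^2 = 1
1^16 ≡ 1^2 = 1
1^32 ≡ 1^2 = 1
46 = 32 + 8 + 4 + 2, so 1^46 ≡ 1·1·1·1 ≡ 1 (mod 73)
46^2 = 2116 ≡ 72
46^4 ≡ 72^2 = 5184 ≡ 1
46^8 ≡ 1^2 = 1
9 = 8 + 1, so 46^9 ≡ 1·46 ≡ 46 (mod 73)
1·46 = 46 ≡ 46 (mod 73)
1 ≠ 46, so verification fails.

reject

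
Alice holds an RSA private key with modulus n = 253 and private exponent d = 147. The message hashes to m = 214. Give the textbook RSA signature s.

Squares mod 253: m^1≡214, m^2≡3, m^4≡9, m^8≡81, m^16≡236, m^32≡36, m^64≡31, m^128≡202
147 = 128 + 16 + 2 + 1, so m^147 ≡ 202·236·3·214 ≡ 14 (mod 253)

14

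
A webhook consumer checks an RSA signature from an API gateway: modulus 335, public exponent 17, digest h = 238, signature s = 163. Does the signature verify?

verifies

s^2 ≡ 163^2 = 26569 ≡ 104
s^4 ≡ 104^2 = 10816 ≡ 96
s^8 ≡ 96^2 = 9216 ≡ 171
s^16 ≡ 171^2 = 29241 ≡ 96
17 = 16 + 1, so s^17 ≡ 96·163 ≡ 238 (mod 335)
238 = h, so the signature checks out.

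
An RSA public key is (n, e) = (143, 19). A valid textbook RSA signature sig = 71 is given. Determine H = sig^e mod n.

20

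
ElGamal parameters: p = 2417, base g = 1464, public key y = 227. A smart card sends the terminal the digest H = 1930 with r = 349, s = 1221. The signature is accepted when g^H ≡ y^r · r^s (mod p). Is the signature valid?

Left side g^H mod p:
Squares mod 2417: 1464^1≡1464, 1464^2≡1834, 1464^4≡1509, 1464^8≡267, 1464^16≡1196, 1464^32≡1969, 1464^64≡93, 1464^128≡1398, 1464^256≡1468, 1464^512≡1477, 1464^1024≡1395
1930 = 1024 + 512 + 256 + 128 + 8 + 2, so 1464^1930 ≡ 1395·1477·1468·1398·267·1834 ≡ 1022 (mod 2417)
Right side y^r · r^s mod p:
Squares mod 2417: 227^1≡227, 227^2≡772, 227^4≡1402, 227^8≡583, 227^16≡1509, 227^32≡267, 227^64≡1196, 227^128≡1969, 227^256≡93
349 = 256 + 64 + 16 + 8 + 4 + 1, so 227^349 ≡ 93·1196·1509·583·1402·227 ≡ 1068 (mod 2417)
Squares mod 2417: 349^1≡349, 349^2≡951, 349^4≡443, 349^8≡472, 349^16≡420, 349^32≡2376, 349^64≡1681, 349^128≡288, 349^256≡766, 349^512≡1842, 349^1024≡1913
1221 = 1024 + 128 + 64 + 4 + 1, so 349^1221 ≡ 1913·288·1681·443·349 ≡ 440 (mod 2417)
1068·440 = 469920 ≡ 1022 (mod 2417)
1022 ≡ 1022 (mod 2417), so the signature is genuine.

valid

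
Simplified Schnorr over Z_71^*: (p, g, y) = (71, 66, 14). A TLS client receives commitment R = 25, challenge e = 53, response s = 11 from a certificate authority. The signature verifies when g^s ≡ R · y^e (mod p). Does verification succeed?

g^s mod p:
66^2 = 4356 ≡ 25
66^4 ≡ 25^2 = 625 ≡ 57
66^8 ≡ 57^2 = 3249 ≡ 54
11 = 8 + 2 + 1, so 66^11 ≡ 54·25·66 ≡ 66 (mod 71)
R · y^e mod p:
14^2 = 196 ≡ 54
14^4 ≡ 54^2 = 2916 ≡ 5
14^8 ≡ 5^2 = 25
14^16 ≡ 25^2 = 625 ≡ 57
14^32 ≡ 57^2 = 3249 ≡ 54
53 = 32 + 16 + 4 + 1, so 14^53 ≡ 54·57·5·14 ≡ 46 (mod 71)
25·46 = 1150 ≡ 14 (mod 71)
66 ≠ 14; the check fails.

fails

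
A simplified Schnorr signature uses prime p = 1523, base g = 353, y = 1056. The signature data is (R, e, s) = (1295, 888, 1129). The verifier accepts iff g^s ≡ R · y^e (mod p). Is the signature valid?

g^s mod p:
353^2 = 124609 ≡ 1246
353^4 ≡ 1246^2 = 1552516 ≡ 579
353^8 ≡ 579^2 = 335241 ≡ 181
353^16 ≡ 181^2 = 32761 ≡ 778
353^32 ≡ 778^2 = 605284 ≡ 653
353^64 ≡ 653^2 = 426409 ≡ 1492
353^128 ≡ 1492^2 = 2226064 ≡ 961
353^256 ≡ 961^2 = 923521 ≡ 583
353^512 ≡ 583^2 = 339889 ≡ 260
353^1024 ≡ 260^2 = 67600 ≡ 588
1129 = 1024 + 64 + 32 + 8 + 1, so 353^1129 ≡ 588·1492·653·181·353 ≡ 957 (mod 1523)
R · y^e mod p:
1056^2 = 1115136 ≡ 300
1056^4 ≡ 300^2 = 90000 ≡ 143
1056^8 ≡ 143^2 = 20449 ≡ 650
1056^16 ≡ 650^2 = 422500 ≡ 629
1056^32 ≡ 629^2 = 395641 ≡ 1184
1056^64 ≡ 1184^2 = 1401856 ≡ 696
1056^128 ≡ 696^2 = 484416 ≡ 102
1056^256 ≡ 102^2 = 10404 ≡ 1266
1056^512 ≡ 1266^2 = 1602756 ≡ 560
888 = 512 + 256 + 64 + 32 + 16 + 8, so 1056^888 ≡ 560·1266·696·1184·629·650 ≡ 1151 (mod 1523)
1295·1151 = 1490545 ≡ 1051 (mod 1523)
957 ≠ 1051; the check fails.

invalid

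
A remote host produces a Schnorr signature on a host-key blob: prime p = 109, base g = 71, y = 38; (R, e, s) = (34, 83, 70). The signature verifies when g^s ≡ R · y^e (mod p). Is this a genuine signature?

forged

g^s mod p:
Squares mod 109: 71^1≡71, 71^2≡27, 71^4≡75, 71^8≡66, 71^16≡105, 71^32≡16, 71^64≡38
70 = 64 + 4 + 2, so 71^70 ≡ 38·75·27 ≡ 105 (mod 109)
R · y^e mod p:
Squares mod 109: 38^1≡38, 38^2≡27, 38^4≡75, 38^8≡66, 38^16≡105, 38^32≡16, 38^64≡38
83 = 64 + 16 + 2 + 1, so 38^83 ≡ 38·105·27·38 ≡ 27 (mod 109)
34·27 = 918 ≡ 46 (mod 109)
105 ≠ 46; the check fails.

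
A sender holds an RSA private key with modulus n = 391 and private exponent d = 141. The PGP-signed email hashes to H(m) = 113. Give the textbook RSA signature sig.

(H(m))^141 mod 391 = 109

109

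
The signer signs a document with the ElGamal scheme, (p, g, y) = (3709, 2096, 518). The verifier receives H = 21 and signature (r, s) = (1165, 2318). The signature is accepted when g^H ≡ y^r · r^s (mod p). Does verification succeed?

passes

Left side g^H mod p:
Squares mod 3709: 2096^1≡2096, 2096^2≡1760, 2096^4≡585, 2096^8≡997, 2096^16≡3706
21 = 16 + 4 + 1, so 2096^21 ≡ 3706·585·2096 ≡ 848 (mod 3709)
Right side y^r · r^s mod p:
Squares mod 3709: 518^1≡518, 518^2≡1276, 518^4≡3634, 518^8≡1916, 518^16≡2855, 518^32≡2352, 518^64≡1785, 518^128≡194, 518^256≡546, 518^512≡1396, 518^1024≡1591
1165 = 1024 + 128 + 8 + 4 + 1, so 518^1165 ≡ 1591·194·1916·3634·518 ≡ 979 (mod 3709)
Squares mod 3709: 1165^1≡1165, 1165^2≡3440, 1165^4≡1890, 1165^8≡333, 1165^16≡3328, 1165^32≡510, 1165^64≡470, 1165^128≡2069, 1165^256≡575, 1165^512≡524, 1165^1024≡110, 1165^2048≡973
2318 = 2048 + 256 + 8 + 4 + 2, so 1165^2318 ≡ 973·575·333·1890·3440 ≡ 2937 (mod 3709)
979·2937 = 2875323 ≡ 848 (mod 3709)
848 ≡ 848 (mod 3709), so the signature is genuine.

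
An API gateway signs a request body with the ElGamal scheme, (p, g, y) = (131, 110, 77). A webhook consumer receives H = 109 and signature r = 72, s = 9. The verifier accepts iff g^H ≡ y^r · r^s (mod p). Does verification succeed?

Left side g^H mod p:
110^2 = 12100 ≡ 48
110^4 ≡ 48^2 = 2304 ≡ 77
110^8 ≡ 77^2 = 5929 ≡ 34
110^16 ≡ 34^2 = 1156 ≡ 108
110^32 ≡ 108^2 = 11664 ≡ 5
110^64 ≡ 5^2 = 25
109 = 64 + 32 + 8 + 4 + 1, so 110^109 ≡ 25·5·34·77·110 ≡ 10 (mod 131)
Right side y^r · r^s mod p:
77^2 = 5929 ≡ 34
77^4 ≡ 34^2 = 1156 ≡ 108
77^8 ≡ 108^2 = 11664 ≡ 5
77^16 ≡ 5^2 = 25
77^32 ≡ 25^2 = 625 ≡ 101
77^64 ≡ 101^2 = 10201 ≡ 114
72 = 64 + 8, so 77^72 ≡ 114·5 ≡ 46 (mod 131)
72^2 = 5184 ≡ 75
72^4 ≡ 75^2 = 5625 ≡ 123
72^8 ≡ 123^2 = 15129 ≡ 64
9 = 8 + 1, so 72^9 ≡ 64·72 ≡ 23 (mod 131)
46·23 = 1058 ≡ 10 (mod 131)
10 ≡ 10 (mod 131), so the signature is genuine.

passes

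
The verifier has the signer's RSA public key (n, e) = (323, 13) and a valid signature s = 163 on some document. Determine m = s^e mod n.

11

Squares mod 323: s^1≡163, s^2≡83, s^4≡106, s^8≡254
13 = 8 + 4 + 1, so s^13 ≡ 254·106·163 ≡ 11 (mod 323)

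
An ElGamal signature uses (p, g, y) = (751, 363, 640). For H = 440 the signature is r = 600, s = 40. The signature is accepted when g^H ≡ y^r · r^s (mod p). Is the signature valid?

valid

Left side g^H mod p:
363^440 mod 751 = 450
Right side y^r · r^s mod p:
640^600 mod 751 = 392
600^40 mod 751 = 710
392·710 = 278320 ≡ 450 (mod 751)
450 ≡ 450 (mod 751), so the signature is genuine.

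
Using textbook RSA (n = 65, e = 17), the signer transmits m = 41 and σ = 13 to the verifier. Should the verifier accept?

σ^2 ≡ 13^2 = 169 ≡ 39
σ^4 ≡ 39^2 = 1521 ≡ 26
σ^8 ≡ 26^2 = 676 ≡ 26
σ^16 ≡ 26^2 = 676 ≡ 26
17 = 16 + 1, so σ^17 ≡ 26·13 ≡ 13 (mod 65)
The recovered value 13 does not match the digest 41.

reject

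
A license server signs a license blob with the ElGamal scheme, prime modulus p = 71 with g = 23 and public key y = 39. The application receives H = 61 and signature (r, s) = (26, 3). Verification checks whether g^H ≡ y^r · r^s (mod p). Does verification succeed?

passes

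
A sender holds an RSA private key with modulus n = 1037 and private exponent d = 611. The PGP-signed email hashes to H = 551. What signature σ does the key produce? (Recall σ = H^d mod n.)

H^2 ≡ 551^2 = 303601 ≡ 797
H^4 ≡ 797^2 = 635209 ≡ 565
H^8 ≡ 565^2 = 319225 ≡ 866
H^16 ≡ 866^2 = 749956 ≡ 205
H^32 ≡ 205^2 = 42025 ≡ 545
H^64 ≡ 545^2 = 297025 ≡ 443
H^128 ≡ 443^2 = 196249 ≡ 256
H^256 ≡ 256^2 = 65536 ≡ 205
H^512 ≡ 205^2 = 42025 ≡ 545
611 = 512 + 64 + 32 + 2 + 1, so H^611 ≡ 545·443·545·797·551 ≡ 462 (mod 1037)

462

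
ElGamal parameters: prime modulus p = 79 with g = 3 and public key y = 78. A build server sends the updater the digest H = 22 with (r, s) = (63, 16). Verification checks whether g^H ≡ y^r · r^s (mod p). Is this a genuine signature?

forged

Left side g^H mod p:
3^22 mod 79 = 51
Right side y^r · r^s mod p:
78^63 mod 79 = 78
63^16 mod 79 = 51
78·51 = 3978 ≡ 28 (mod 79)
51 ≠ 28, so verification fails.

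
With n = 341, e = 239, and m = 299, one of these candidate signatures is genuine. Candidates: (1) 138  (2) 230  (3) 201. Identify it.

1

Candidate 1: 138^239 mod 341 = 299
  → matches m = 299
Candidate 2: 230^239 mod 341 = 43
Candidate 3: 201^239 mod 341 = 246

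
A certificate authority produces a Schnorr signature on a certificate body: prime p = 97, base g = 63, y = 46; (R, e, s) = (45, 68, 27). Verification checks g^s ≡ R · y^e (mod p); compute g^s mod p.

30

63^2 = 3969 ≡ 89
63^4 ≡ 89^2 = 7921 ≡ 64
63^8 ≡ 64^2 = 4096 ≡ 22
63^16 ≡ 22^2 = 484 ≡ 96
27 = 16 + 8 + 2 + 1, so 63^27 ≡ 96·22·89·63 ≡ 30 (mod 97)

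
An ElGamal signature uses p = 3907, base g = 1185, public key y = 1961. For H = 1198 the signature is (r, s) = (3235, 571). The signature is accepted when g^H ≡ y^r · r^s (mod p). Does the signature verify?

does not verify

Left side g^H mod p:
1185^2 = 1404225 ≡ 1612
1185^4 ≡ 1612^2 = 2598544 ≡ 389
1185^8 ≡ 389^2 = 151321 ≡ 2855
1185^16 ≡ 2855^2 = 8151025 ≡ 1023
1185^32 ≡ 1023^2 = 1046529 ≡ 3360
1185^64 ≡ 3360^2 = 11289600 ≡ 2277
1185^128 ≡ 2277^2 = 5184729 ≡ 140
1185^256 ≡ 140^2 = 19600 ≡ 65
1185^512 ≡ 65^2 = 4225 ≡ 318
1185^1024 ≡ 318^2 = 101124 ≡ 3449
1198 = 1024 + 128 + 32 + 8 + 4 + 2, so 1185^1198 ≡ 3449·140·3360·2855·389·1612 ≡ 3699 (mod 3907)
Right side y^r · r^s mod p:
1961^2 = 3845521 ≡ 1033
1961^4 ≡ 1033^2 = 1067089 ≡ 478
1961^8 ≡ 478^2 = 228484 ≡ 1878
1961^16 ≡ 1878^2 = 3526884 ≡ 2770
1961^32 ≡ 2770^2 = 7672900 ≡ 3459
1961^64 ≡ 3459^2 = 11964681 ≡ 1447
1961^128 ≡ 1447^2 = 2093809 ≡ 3564
1961^256 ≡ 3564^2 = 12702096 ≡ 439
1961^512 ≡ 439^2 = 192721 ≡ 1278
1961^1024 ≡ 1278^2 = 1633284 ≡ 158
1961^2048 ≡ 158^2 = 24964 ≡ 1522
3235 = 2048 + 1024 + 128 + 32 + 2 + 1, so 1961^3235 ≡ 1522·158·3564·3459·1033·1961 ≡ 3434 (mod 3907)
3235^2 = 10465225 ≡ 2279
3235^4 ≡ 2279^2 = 5193841 ≡ 1438
3235^8 ≡ 1438^2 = 2067844 ≡ 1041
3235^16 ≡ 1041^2 = 1083681 ≡ 1442
3235^32 ≡ 1442^2 = 2079364 ≡ 840
3235^64 ≡ 840^2 = 705600 ≡ 2340
3235^128 ≡ 2340^2 = 5475600 ≡ 1893
3235^256 ≡ 1893^2 = 3583449 ≡ 730
3235^512 ≡ 730^2 = 532900 ≡ 1548
571 = 512 + 32 + 16 + 8 + 2 + 1, so 3235^571 ≡ 1548·840·1442·1041·2279·3235 ≡ 2956 (mod 3907)
3434·2956 = 10150904 ≡ 518 (mod 3907)
3699 ≠ 518, so verification fails.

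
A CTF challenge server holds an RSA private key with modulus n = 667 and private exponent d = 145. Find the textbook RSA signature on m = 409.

m^2 ≡ 409^2 = 167281 ≡ 531
m^4 ≡ 531^2 = 281961 ≡ 487
m^8 ≡ 487^2 = 237169 ≡ 384
m^16 ≡ 384^2 = 147456 ≡ 49
m^32 ≡ 49^2 = 2401 ≡ 400
m^64 ≡ 400^2 = 160000 ≡ 587
m^128 ≡ 587^2 = 344569 ≡ 397
145 = 128 + 16 + 1, so m^145 ≡ 397·49·409 ≡ 301 (mod 667)

301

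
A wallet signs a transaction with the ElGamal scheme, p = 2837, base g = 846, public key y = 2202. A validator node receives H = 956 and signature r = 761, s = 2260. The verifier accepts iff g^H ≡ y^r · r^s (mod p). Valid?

Left side g^H mod p:
846^2 = 715716 ≡ 792
846^4 ≡ 792^2 = 627264 ≡ 287
846^8 ≡ 287^2 = 82369 ≡ 96
846^16 ≡ 96^2 = 9216 ≡ 705
846^32 ≡ 705^2 = 497025 ≡ 550
846^64 ≡ 550^2 = 302500 ≡ 1778
846^128 ≡ 1778^2 = 3161284 ≡ 866
846^256 ≡ 866^2 = 749956 ≡ 988
846^512 ≡ 988^2 = 976144 ≡ 216
956 = 512 + 256 + 128 + 32 + 16 + 8 + 4, so 846^956 ≡ 216·988·866·550·705·96·287 ≡ 2424 (mod 2837)
Right side y^r · r^s mod p:
2202^2 = 4848804 ≡ 371
2202^4 ≡ 371^2 = 137641 ≡ 1465
2202^8 ≡ 1465^2 = 2146225 ≡ 1453
2202^16 ≡ 1453^2 = 2111209 ≡ 481
2202^32 ≡ 481^2 = 231361 ≡ 1564
2202^64 ≡ 1564^2 = 2446096 ≡ 602
2202^128 ≡ 602^2 = 362404 ≡ 2105
2202^256 ≡ 2105^2 = 4431025 ≡ 2468
2202^512 ≡ 2468^2 = 6091024 ≡ 2822
761 = 512 + 128 + 64 + 32 + 16 + 8 + 1, so 2202^761 ≡ 2822·2105·602·1564·481·1453·2202 ≡ 996 (mod 2837)
761^2 = 579121 ≡ 373
761^4 ≡ 373^2 = 139129 ≡ 116
761^8 ≡ 116^2 = 13456 ≡ 2108
761^16 ≡ 2108^2 = 4443664 ≡ 922
761^32 ≡ 922^2 = 850084 ≡ 1821
761^64 ≡ 1821^2 = 3316041 ≡ 2425
761^128 ≡ 2425^2 = 5880625 ≡ 2361
761^256 ≡ 2361^2 = 5574321 ≡ 2453
761^512 ≡ 2453^2 = 6017209 ≡ 2769
761^1024 ≡ 2769^2 = 7667361 ≡ 1787
761^2048 ≡ 1787^2 = 3193369 ≡ 1744
2260 = 2048 + 128 + 64 + 16 + 4, so 761^2260 ≡ 1744·2361·2425·922·116 ≡ 569 (mod 2837)
996·569 = 566724 ≡ 2161 (mod 2837)
2424 ≠ 2161, so verification fails.

no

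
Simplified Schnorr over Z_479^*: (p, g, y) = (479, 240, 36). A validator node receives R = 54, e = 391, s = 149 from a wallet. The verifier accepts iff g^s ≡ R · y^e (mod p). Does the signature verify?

does not verify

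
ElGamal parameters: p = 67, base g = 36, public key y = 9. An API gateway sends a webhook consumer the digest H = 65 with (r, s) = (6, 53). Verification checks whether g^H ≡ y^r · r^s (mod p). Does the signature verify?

does not verify

Left side g^H mod p:
36^2 = 1296 ≡ 23
36^4 ≡ 23^2 = 529 ≡ 60
36^8 ≡ 60^2 = 3600 ≡ 49
36^16 ≡ 49^2 = 2401 ≡ 56
36^32 ≡ 56^2 = 3136 ≡ 54
36^64 ≡ 54^2 = 2916 ≡ 35
65 = 64 + 1, so 36^65 ≡ 35·36 ≡ 54 (mod 67)
Right side y^r · r^s mod p:
9^2 = 81 ≡ 14
9^4 ≡ 14^2 = 196 ≡ 62
6 = 4 + 2, so 9^6 ≡ 62·14 ≡ 64 (mod 67)
6^2 = 36
6^4 ≡ 36^2 = 1296 ≡ 23
6^8 ≡ 23^2 = 529 ≡ 60
6^16 ≡ 60^2 = 3600 ≡ 49
6^32 ≡ 49^2 = 2401 ≡ 56
53 = 32 + 16 + 4 + 1, so 6^53 ≡ 56·49·23·6 ≡ 55 (mod 67)
64·55 = 3520 ≡ 36 (mod 67)
54 ≠ 36, so verification fails.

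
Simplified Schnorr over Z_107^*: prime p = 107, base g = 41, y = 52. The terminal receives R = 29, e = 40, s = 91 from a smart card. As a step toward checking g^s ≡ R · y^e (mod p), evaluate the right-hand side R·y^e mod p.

Squares mod 107: 52^1≡52, 52^2≡29, 52^4≡92, 52^8≡11, 52^16≡14, 52^32≡89
40 = 32 + 8, so 52^40 ≡ 89·11 ≡ 16 (mod 107)
R · y^e ≡ 29·16 = 464 ≡ 36 (mod 107)

36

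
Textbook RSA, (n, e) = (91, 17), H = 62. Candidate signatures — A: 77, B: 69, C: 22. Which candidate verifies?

Candidate A: 77^17 mod 91 = 77
Candidate B: 69^17 mod 91 = 62
  → matches H = 62
Candidate C: 22^17 mod 91 = 29

B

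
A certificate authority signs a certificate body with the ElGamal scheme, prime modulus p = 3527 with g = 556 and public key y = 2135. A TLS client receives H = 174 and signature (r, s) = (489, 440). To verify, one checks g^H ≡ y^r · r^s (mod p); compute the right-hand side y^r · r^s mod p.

256

2135^2 = 4558225 ≡ 1341
2135^4 ≡ 1341^2 = 1798281 ≡ 3038
2135^8 ≡ 3038^2 = 9229444 ≡ 2812
2135^16 ≡ 2812^2 = 7907344 ≡ 3337
2135^32 ≡ 3337^2 = 11135569 ≡ 830
2135^64 ≡ 830^2 = 688900 ≡ 1135
2135^128 ≡ 1135^2 = 1288225 ≡ 870
2135^256 ≡ 870^2 = 756900 ≡ 2122
489 = 256 + 128 + 64 + 32 + 8 + 1, so 2135^489 ≡ 2122·870·1135·830·2812·2135 ≡ 1671 (mod 3527)
489^2 = 239121 ≡ 2812
489^4 ≡ 2812^2 = 7907344 ≡ 3337
489^8 ≡ 3337^2 = 11135569 ≡ 830
489^16 ≡ 830^2 = 688900 ≡ 1135
489^32 ≡ 1135^2 = 1288225 ≡ 870
489^64 ≡ 870^2 = 756900 ≡ 2122
489^128 ≡ 2122^2 = 4502884 ≡ 2432
489^256 ≡ 2432^2 = 5914624 ≡ 3372
440 = 256 + 128 + 32 + 16 + 8, so 489^440 ≡ 3372·2432·870·1135·830 ≡ 3162 (mod 3527)
y^r · r^s ≡ 1671·3162 = 5283702 ≡ 256 (mod 3527)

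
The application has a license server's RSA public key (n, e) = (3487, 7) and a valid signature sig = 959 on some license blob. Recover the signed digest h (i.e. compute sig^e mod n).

2416

sig^2 ≡ 959^2 = 919681 ≡ 2600
sig^4 ≡ 2600^2 = 6760000 ≡ 2194
7 = 4 + 2 + 1, so sig^7 ≡ 2194·2600·959 ≡ 2416 (mod 3487)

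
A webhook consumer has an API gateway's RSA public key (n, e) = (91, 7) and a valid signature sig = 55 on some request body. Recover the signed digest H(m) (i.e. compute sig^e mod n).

55

Squares mod 91: sig^1≡55, sig^2≡22, sig^4≡29
7 = 4 + 2 + 1, so sig^7 ≡ 29·22·55 ≡ 55 (mod 91)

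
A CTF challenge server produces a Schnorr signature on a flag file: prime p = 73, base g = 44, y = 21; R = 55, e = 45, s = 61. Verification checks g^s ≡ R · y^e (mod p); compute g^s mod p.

31

Squares mod 73: 44^1≡44, 44^2≡38, 44^4≡57, 44^8≡37, 44^16≡55, 44^32≡32
61 = 32 + 16 + 8 + 4 + 1, so 44^61 ≡ 32·55·37·57·44 ≡ 31 (mod 73)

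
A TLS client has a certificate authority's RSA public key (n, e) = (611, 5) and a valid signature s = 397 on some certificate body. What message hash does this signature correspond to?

271

s^2 ≡ 397^2 = 157609 ≡ 582
s^4 ≡ 582^2 = 338724 ≡ 230
5 = 4 + 1, so s^5 ≡ 230·397 ≡ 271 (mod 611)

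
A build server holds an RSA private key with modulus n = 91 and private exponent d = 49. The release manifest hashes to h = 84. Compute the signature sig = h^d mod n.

84

h^2 ≡ 84^2 = 7056 ≡ 49
h^4 ≡ 49^2 = 2401 ≡ 35
h^8 ≡ 35^2 = 1225 ≡ 42
h^16 ≡ 42^2 = 1764 ≡ 35
h^32 ≡ 35^2 = 1225 ≡ 42
49 = 32 + 16 + 1, so h^49 ≡ 42·35·84 ≡ 84 (mod 91)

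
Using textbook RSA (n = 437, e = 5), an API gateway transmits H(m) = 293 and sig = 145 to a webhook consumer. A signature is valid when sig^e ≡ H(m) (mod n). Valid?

yes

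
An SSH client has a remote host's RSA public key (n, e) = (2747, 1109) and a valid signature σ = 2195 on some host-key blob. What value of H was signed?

1974

Squares mod 2747: σ^1≡2195, σ^2≡2534, σ^4≡1417, σ^8≡2579, σ^16≡754, σ^32≡2634, σ^64≡1781, σ^128≡1923, σ^256≡467, σ^512≡1076, σ^1024≡1289
1109 = 1024 + 64 + 16 + 4 + 1, so σ^1109 ≡ 1289·1781·754·1417·2195 ≡ 1974 (mod 2747)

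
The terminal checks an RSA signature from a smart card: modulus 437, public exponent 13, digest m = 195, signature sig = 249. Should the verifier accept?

reject

sig^2 ≡ 249^2 = 62001 ≡ 384
sig^4 ≡ 384^2 = 147456 ≡ 187
sig^8 ≡ 187^2 = 34969 ≡ 9
13 = 8 + 4 + 1, so sig^13 ≡ 9·187·249 ≡ 421 (mod 437)
The recovered value 421 does not match the digest 195.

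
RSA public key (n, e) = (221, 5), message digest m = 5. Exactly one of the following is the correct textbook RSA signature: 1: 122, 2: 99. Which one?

1

Candidate 1: 122^5 mod 221 = 5
  → matches m = 5
Candidate 2: 99^5 mod 221 = 216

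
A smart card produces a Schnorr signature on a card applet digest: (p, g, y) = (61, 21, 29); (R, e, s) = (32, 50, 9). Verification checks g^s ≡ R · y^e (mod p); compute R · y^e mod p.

11

29^2 = 841 ≡ 48
29^4 ≡ 48^2 = 2304 ≡ 47
29^8 ≡ 47^2 = 2209 ≡ 13
29^16 ≡ 13^2 = 169 ≡ 47
29^32 ≡ 47^2 = 2209 ≡ 13
50 = 32 + 16 + 2, so 29^50 ≡ 13·47·48 ≡ 48 (mod 61)
R · y^e ≡ 32·48 = 1536 ≡ 11 (mod 61)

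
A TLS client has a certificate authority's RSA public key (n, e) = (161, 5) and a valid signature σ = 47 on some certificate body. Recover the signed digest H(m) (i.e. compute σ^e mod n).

24

σ^2 ≡ 47^2 = 2209 ≡ 116
σ^4 ≡ 116^2 = 13456 ≡ 93
5 = 4 + 1, so σ^5 ≡ 93·47 ≡ 24 (mod 161)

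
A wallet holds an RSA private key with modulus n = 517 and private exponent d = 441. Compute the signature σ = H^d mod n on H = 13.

156

Squares mod 517: H^1≡13, H^2≡169, H^4≡126, H^8≡366, H^16≡53, H^32≡224, H^64≡27, H^128≡212, H^256≡482
441 = 256 + 128 + 32 + 16 + 8 + 1, so H^441 ≡ 482·212·224·53·366·13 ≡ 156 (mod 517)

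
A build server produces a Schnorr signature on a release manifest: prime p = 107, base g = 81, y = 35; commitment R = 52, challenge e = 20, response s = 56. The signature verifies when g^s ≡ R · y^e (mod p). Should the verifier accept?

reject

g^s mod p:
81^56 mod 107 = 79
R · y^e mod p:
35^20 mod 107 = 27
52·27 = 1404 ≡ 13 (mod 107)
79 ≠ 13; the check fails.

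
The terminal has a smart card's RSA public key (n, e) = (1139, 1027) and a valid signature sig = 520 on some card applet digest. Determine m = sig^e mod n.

Squares mod 1139: sig^1≡520, sig^2≡457, sig^4≡412, sig^8≡33, sig^16≡1089, sig^32≡222, sig^64≡307, sig^128≡851, sig^256≡936, sig^512≡205, sig^1024≡1021
1027 = 1024 + 2 + 1, so sig^1027 ≡ 1021·457·520 ≡ 660 (mod 1139)

660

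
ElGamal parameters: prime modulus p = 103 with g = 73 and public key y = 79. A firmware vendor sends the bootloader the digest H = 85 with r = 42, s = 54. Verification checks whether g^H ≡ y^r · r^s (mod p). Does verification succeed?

Left side g^H mod p:
73^2 = 5329 ≡ 76
73^4 ≡ 76^2 = 5776 ≡ 8
73^8 ≡ 8^2 = 64
73^16 ≡ 64^2 = 4096 ≡ 79
73^32 ≡ 79^2 = 6241 ≡ 61
73^64 ≡ 61^2 = 3721 ≡ 13
85 = 64 + 16 + 4 + 1, so 73^85 ≡ 13·79·8·73 ≡ 102 (mod 103)
Right side y^r · r^s mod p:
79^2 = 6241 ≡ 61
79^4 ≡ 61^2 = 3721 ≡ 13
79^8 ≡ 13^2 = 169 ≡ 66
79^16 ≡ 66^2 = 4356 ≡ 30
79^32 ≡ 30^2 = 900 ≡ 76
42 = 32 + 8 + 2, so 79^42 ≡ 76·66·61 ≡ 66 (mod 103)
42^2 = 1764 ≡ 13
42^4 ≡ 13^2 = 169 ≡ 66
42^8 ≡ 66^2 = 4356 ≡ 30
42^16 ≡ 30^2 = 900 ≡ 76
42^32 ≡ 76^2 = 5776 ≡ 8
54 = 32 + 16 + 4 + 2, so 42^54 ≡ 8·76·66·13 ≡ 72 (mod 103)
66·72 = 4752 ≡ 14 (mod 103)
102 ≠ 14, so verification fails.

fails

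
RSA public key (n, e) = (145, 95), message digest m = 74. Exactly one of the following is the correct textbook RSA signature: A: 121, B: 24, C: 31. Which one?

Candidate A: Squares mod 145: 121^1≡121, 121^2≡141, 121^4≡16, 121^8≡111, 121^16≡141, 121^32≡16, 121^64≡111; 95 = 64 + 16 + 8 + 4 + 2 + 1, so 121^95 ≡ 111·141·111·16·141·121 ≡ 71 (mod 145)
Candidate B: Squares mod 145: 24^1≡24, 24^2≡141, 24^4≡16, 24^8≡111, 24^16≡141, 24^32≡16, 24^64≡111; 95 = 64 + 16 + 8 + 4 + 2 + 1, so 24^95 ≡ 111·141·111·16·141·24 ≡ 74 (mod 145)
  → matches m = 74
Candidate C: Squares mod 145: 31^1≡31, 31^2≡91, 31^4≡16, 31^8≡111, 31^16≡141, 31^32≡16, 31^64≡111; 95 = 64 + 16 + 8 + 4 + 2 + 1, so 31^95 ≡ 111·141·111·16·91·31 ≡ 76 (mod 145)

B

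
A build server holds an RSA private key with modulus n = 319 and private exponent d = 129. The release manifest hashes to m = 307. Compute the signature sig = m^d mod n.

307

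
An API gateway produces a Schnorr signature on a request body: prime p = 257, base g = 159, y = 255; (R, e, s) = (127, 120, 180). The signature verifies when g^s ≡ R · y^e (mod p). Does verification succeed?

fails

g^s mod p:
159^2 = 25281 ≡ 95
159^4 ≡ 95^2 = 9025 ≡ 30
159^8 ≡ 30^2 = 900 ≡ 129
159^16 ≡ 129^2 = 16641 ≡ 193
159^32 ≡ 193^2 = 37249 ≡ 241
159^64 ≡ 241^2 = 58081 ≡ 256
159^128 ≡ 256^2 = 65536 ≡ 1
180 = 128 + 32 + 16 + 4, so 159^180 ≡ 1·241·193·30 ≡ 137 (mod 257)
R · y^e mod p:
255^2 = 65025 ≡ 4
255^4 ≡ 4^2 = 16
255^8 ≡ 16^2 = 256
255^16 ≡ 256^2 = 65536 ≡ 1
255^32 ≡ 1^2 = 1
255^64 ≡ 1^2 = 1
120 = 64 + 32 + 16 + 8, so 255^120 ≡ 1·1·1·256 ≡ 256 (mod 257)
127·256 = 32512 ≡ 130 (mod 257)
137 ≠ 130; the check fails.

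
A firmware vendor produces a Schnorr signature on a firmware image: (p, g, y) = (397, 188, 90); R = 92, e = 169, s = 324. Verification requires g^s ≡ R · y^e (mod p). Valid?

no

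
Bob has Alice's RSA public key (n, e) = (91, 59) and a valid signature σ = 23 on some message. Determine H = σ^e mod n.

4

σ^2 ≡ 23^2 = 529 ≡ 74
σ^4 ≡ 74^2 = 5476 ≡ 16
σ^8 ≡ 16^2 = 256 ≡ 74
σ^16 ≡ 74^2 = 5476 ≡ 16
σ^32 ≡ 16^2 = 256 ≡ 74
59 = 32 + 16 + 8 + 2 + 1, so σ^59 ≡ 74·16·74·74·23 ≡ 4 (mod 91)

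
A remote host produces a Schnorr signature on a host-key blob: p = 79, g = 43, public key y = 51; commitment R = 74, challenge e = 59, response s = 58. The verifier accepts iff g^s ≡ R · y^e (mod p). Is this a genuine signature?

g^s mod p:
43^2 = 1849 ≡ 32
43^4 ≡ 32^2 = 1024 ≡ 76
43^8 ≡ 76^2 = 5776 ≡ 9
43^16 ≡ 9^2 = 81 ≡ 2
43^32 ≡ 2^2 = 4
58 = 32 + 16 + 8 + 2, so 43^58 ≡ 4·2·9·32 ≡ 13 (mod 79)
R · y^e mod p:
51^2 = 2601 ≡ 73
51^4 ≡ 73^2 = 5329 ≡ 36
51^8 ≡ 36^2 = 1296 ≡ 32
51^16 ≡ 32^2 = 1024 ≡ 76
51^32 ≡ 76^2 = 5776 ≡ 9
59 = 32 + 16 + 8 + 2 + 1, so 51^59 ≡ 9·76·32·73·51 ≡ 50 (mod 79)
74·50 = 3700 ≡ 66 (mod 79)
13 ≠ 66; the check fails.

forged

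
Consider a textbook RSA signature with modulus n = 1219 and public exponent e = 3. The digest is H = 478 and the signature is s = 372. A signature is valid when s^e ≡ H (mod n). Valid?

Squares mod 1219: s^1≡372, s^2≡637
3 = 2 + 1, so s^3 ≡ 637·372 ≡ 478 (mod 1219)
478 = H, so the signature checks out.

yes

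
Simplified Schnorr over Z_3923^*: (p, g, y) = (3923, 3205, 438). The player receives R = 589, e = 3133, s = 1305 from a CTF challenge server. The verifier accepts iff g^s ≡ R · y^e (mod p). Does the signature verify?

does not verify

g^s mod p:
3205^2 = 10272025 ≡ 1611
3205^4 ≡ 1611^2 = 2595321 ≡ 2218
3205^8 ≡ 2218^2 = 4919524 ≡ 82
3205^16 ≡ 82^2 = 6724 ≡ 2801
3205^32 ≡ 2801^2 = 7845601 ≡ 3524
3205^64 ≡ 3524^2 = 12418576 ≡ 2281
3205^128 ≡ 2281^2 = 5202961 ≡ 1063
3205^256 ≡ 1063^2 = 1129969 ≡ 145
3205^512 ≡ 145^2 = 21025 ≡ 1410
3205^1024 ≡ 1410^2 = 1988100 ≡ 3062
1305 = 1024 + 256 + 16 + 8 + 1, so 3205^1305 ≡ 3062·145·2801·82·3205 ≡ 2064 (mod 3923)
R · y^e mod p:
438^2 = 191844 ≡ 3540
438^4 ≡ 3540^2 = 12531600 ≡ 1538
438^8 ≡ 1538^2 = 2365444 ≡ 3798
438^16 ≡ 3798^2 = 14424804 ≡ 3856
438^32 ≡ 3856^2 = 14868736 ≡ 566
438^64 ≡ 566^2 = 320356 ≡ 2593
438^128 ≡ 2593^2 = 6723649 ≡ 3550
438^256 ≡ 3550^2 = 12602500 ≡ 1824
438^512 ≡ 1824^2 = 3326976 ≡ 272
438^1024 ≡ 272^2 = 73984 ≡ 3370
438^2048 ≡ 3370^2 = 11356900 ≡ 3738
3133 = 2048 + 1024 + 32 + 16 + 8 + 4 + 1, so 438^3133 ≡ 3738·3370·566·3856·3798·1538·438 ≡ 843 (mod 3923)
589·843 = 496527 ≡ 2229 (mod 3923)
2064 ≠ 2229; the check fails.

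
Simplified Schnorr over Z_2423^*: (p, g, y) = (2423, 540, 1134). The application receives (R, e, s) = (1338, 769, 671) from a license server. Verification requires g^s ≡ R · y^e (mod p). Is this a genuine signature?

genuine

g^s mod p:
Squares mod 2423: 540^1≡540, 540^2≡840, 540^4≡507, 540^8≡211, 540^16≡907, 540^32≡1252, 540^64≡2246, 540^128≡2253, 540^256≡2247, 540^512≡1900
671 = 512 + 128 + 16 + 8 + 4 + 2 + 1, so 540^671 ≡ 1900·2253·907·211·507·840·540 ≡ 5 (mod 2423)
R · y^e mod p:
Squares mod 2423: 1134^1≡1134, 1134^2≡1766, 1134^4≡355, 1134^8≡29, 1134^16≡841, 1134^32≡2188, 1134^64≡1919, 1134^128≡2024, 1134^256≡1706, 1134^512≡413
769 = 512 + 256 + 1, so 1134^769 ≡ 413·1706·1134 ≡ 2356 (mod 2423)
1338·2356 = 3152328 ≡ 5 (mod 2423)
5 ≡ 5 (mod 2423); signature holds.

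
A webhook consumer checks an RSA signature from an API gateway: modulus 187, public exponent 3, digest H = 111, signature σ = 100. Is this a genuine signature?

Squares mod 187: σ^1≡100, σ^2≡89
3 = 2 + 1, so σ^3 ≡ 89·100 ≡ 111 (mod 187)
111 = H, so the signature checks out.

genuine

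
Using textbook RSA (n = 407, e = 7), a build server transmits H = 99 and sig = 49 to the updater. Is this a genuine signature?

Squares mod 407: sig^1≡49, sig^2≡366, sig^4≡53
7 = 4 + 2 + 1, so sig^7 ≡ 53·366·49 ≡ 157 (mod 407)
157 ≠ 99, so verification fails.

forged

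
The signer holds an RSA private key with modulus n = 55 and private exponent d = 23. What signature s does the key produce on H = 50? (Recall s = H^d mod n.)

40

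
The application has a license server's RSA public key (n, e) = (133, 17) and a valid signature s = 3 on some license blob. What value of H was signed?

s^17 mod 133 = 89

89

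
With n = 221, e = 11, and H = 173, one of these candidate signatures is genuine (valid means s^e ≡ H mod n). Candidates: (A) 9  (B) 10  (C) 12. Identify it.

B

Candidate A: Squares mod 221: 9^1≡9, 9^2≡81, 9^4≡152, 9^8≡120; 11 = 8 + 2 + 1, so 9^11 ≡ 120·81·9 ≡ 185 (mod 221)
Candidate B: Squares mod 221: 10^1≡10, 10^2≡100, 10^4≡55, 10^8≡152; 11 = 8 + 2 + 1, so 10^11 ≡ 152·100·10 ≡ 173 (mod 221)
  → matches H = 173
Candidate C: Squares mod 221: 12^1≡12, 12^2≡144, 12^4≡183, 12^8≡118; 11 = 8 + 2 + 1, so 12^11 ≡ 118·144·12 ≡ 142 (mod 221)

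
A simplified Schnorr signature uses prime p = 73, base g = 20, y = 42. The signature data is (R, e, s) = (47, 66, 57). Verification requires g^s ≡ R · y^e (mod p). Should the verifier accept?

reject

g^s mod p:
20^2 = 400 ≡ 35
20^4 ≡ 35^2 = 1225 ≡ 57
20^8 ≡ 57^2 = 3249 ≡ 37
20^16 ≡ 37^2 = 1369 ≡ 55
20^32 ≡ 55^2 = 3025 ≡ 32
57 = 32 + 16 + 8 + 1, so 20^57 ≡ 32·55·37·20 ≡ 7 (mod 73)
R · y^e mod p:
42^2 = 1764 ≡ 12
42^4 ≡ 12^2 = 144 ≡ 71
42^8 ≡ 71^2 = 5041 ≡ 4
42^16 ≡ 4^2 = 16
42^32 ≡ 16^2 = 256 ≡ 37
42^64 ≡ 37^2 = 1369 ≡ 55
66 = 64 + 2, so 42^66 ≡ 55·12 ≡ 3 (mod 73)
47·3 = 141 ≡ 68 (mod 73)
7 ≠ 68; the check fails.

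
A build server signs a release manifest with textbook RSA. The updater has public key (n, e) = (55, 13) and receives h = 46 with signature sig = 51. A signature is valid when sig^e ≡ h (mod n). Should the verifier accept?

accept

sig^13 mod 55 = 46
sig^13 mod 55 = 46 matches h.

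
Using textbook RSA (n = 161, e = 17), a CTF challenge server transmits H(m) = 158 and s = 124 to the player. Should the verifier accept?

reject

Squares mod 161: s^1≡124, s^2≡81, s^4≡121, s^8≡151, s^16≡100
17 = 16 + 1, so s^17 ≡ 100·124 ≡ 3 (mod 161)
3 ≠ 158, so verification fails.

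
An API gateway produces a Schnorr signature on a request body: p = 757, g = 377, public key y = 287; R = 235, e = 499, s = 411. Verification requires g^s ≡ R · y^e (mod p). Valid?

g^s mod p:
377^2 = 142129 ≡ 570
377^4 ≡ 570^2 = 324900 ≡ 147
377^8 ≡ 147^2 = 21609 ≡ 413
377^16 ≡ 413^2 = 170569 ≡ 244
377^32 ≡ 244^2 = 59536 ≡ 490
377^64 ≡ 490^2 = 240100 ≡ 131
377^128 ≡ 131^2 = 17161 ≡ 507
377^256 ≡ 507^2 = 257049 ≡ 426
411 = 256 + 128 + 16 + 8 + 2 + 1, so 377^411 ≡ 426·507·244·413·570·377 ≡ 735 (mod 757)
R · y^e mod p:
287^2 = 82369 ≡ 613
287^4 ≡ 613^2 = 375769 ≡ 297
287^8 ≡ 297^2 = 88209 ≡ 397
287^16 ≡ 397^2 = 157609 ≡ 153
287^32 ≡ 153^2 = 23409 ≡ 699
287^64 ≡ 699^2 = 488601 ≡ 336
287^128 ≡ 336^2 = 112896 ≡ 103
287^256 ≡ 103^2 = 10609 ≡ 11
499 = 256 + 128 + 64 + 32 + 16 + 2 + 1, so 287^499 ≡ 11·103·336·699·153·613·287 ≡ 223 (mod 757)
235·223 = 52405 ≡ 172 (mod 757)
735 ≠ 172; the check fails.

no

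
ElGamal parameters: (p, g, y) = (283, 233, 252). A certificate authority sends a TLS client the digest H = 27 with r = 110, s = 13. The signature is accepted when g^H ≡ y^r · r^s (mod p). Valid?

yes

Left side g^H mod p:
233^2 = 54289 ≡ 236
233^4 ≡ 236^2 = 55696 ≡ 228
233^8 ≡ 228^2 = 51984 ≡ 195
233^16 ≡ 195^2 = 38025 ≡ 103
27 = 16 + 8 + 2 + 1, so 233^27 ≡ 103·195·236·233 ≡ 161 (mod 283)
Right side y^r · r^s mod p:
252^2 = 63504 ≡ 112
252^4 ≡ 112^2 = 12544 ≡ 92
252^8 ≡ 92^2 = 8464 ≡ 257
252^16 ≡ 257^2 = 66049 ≡ 110
252^32 ≡ 110^2 = 12100 ≡ 214
252^64 ≡ 214^2 = 45796 ≡ 233
110 = 64 + 32 + 8 + 4 + 2, so 252^110 ≡ 233·214·257·92·112 ≡ 144 (mod 283)
110^2 = 12100 ≡ 214
110^4 ≡ 214^2 = 45796 ≡ 233
110^8 ≡ 233^2 = 54289 ≡ 236
13 = 8 + 4 + 1, so 110^13 ≡ 236·233·110 ≡ 121 (mod 283)
144·121 = 17424 ≡ 161 (mod 283)
161 ≡ 161 (mod 283), so the signature is genuine.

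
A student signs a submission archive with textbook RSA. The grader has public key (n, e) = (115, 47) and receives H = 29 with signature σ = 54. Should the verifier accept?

accept

σ^47 mod 115 = 29
29 = H, so the signature checks out.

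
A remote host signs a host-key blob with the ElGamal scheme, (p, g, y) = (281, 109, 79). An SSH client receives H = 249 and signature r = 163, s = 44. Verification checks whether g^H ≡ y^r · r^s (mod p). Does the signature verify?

does not verify

Left side g^H mod p:
109^2 = 11881 ≡ 79
109^4 ≡ 79^2 = 6241 ≡ 59
109^8 ≡ 59^2 = 3481 ≡ 109
109^16 ≡ 109^2 = 11881 ≡ 79
109^32 ≡ 79^2 = 6241 ≡ 59
109^64 ≡ 59^2 = 3481 ≡ 109
109^128 ≡ 109^2 = 11881 ≡ 79
249 = 128 + 64 + 32 + 16 + 8 + 1, so 109^249 ≡ 79·109·59·79·109·109 ≡ 59 (mod 281)
Right side y^r · r^s mod p:
79^2 = 6241 ≡ 59
79^4 ≡ 59^2 = 3481 ≡ 109
79^8 ≡ 109^2 = 11881 ≡ 79
79^16 ≡ 79^2 = 6241 ≡ 59
79^32 ≡ 59^2 = 3481 ≡ 109
79^64 ≡ 109^2 = 11881 ≡ 79
79^128 ≡ 79^2 = 6241 ≡ 59
163 = 128 + 32 + 2 + 1, so 79^163 ≡ 59·109·59·79 ≡ 59 (mod 281)
163^2 = 26569 ≡ 155
163^4 ≡ 155^2 = 24025 ≡ 140
163^8 ≡ 140^2 = 19600 ≡ 211
163^16 ≡ 211^2 = 44521 ≡ 123
163^32 ≡ 123^2 = 15129 ≡ 236
44 = 32 + 8 + 4, so 163^44 ≡ 236·211·140 ≡ 111 (mod 281)
59·111 = 6549 ≡ 86 (mod 281)
59 ≠ 86, so verification fails.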